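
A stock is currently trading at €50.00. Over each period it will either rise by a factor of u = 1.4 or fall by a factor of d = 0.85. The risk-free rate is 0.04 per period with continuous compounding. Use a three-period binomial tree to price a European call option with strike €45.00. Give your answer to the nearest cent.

Risk-neutral probability p = (e^0.04 − 0.85)/(1.4 − 0.85) = 0.1908/0.5500 = 0.3469
Terminal stock prices: S_uuu = 137.2, S_uud = 83.3, S_udd = 50.57, S_ddd = 30.71
Terminal payoffs (S − K): max(92.2, 0) = 92.2, max(38.3, 0) = 38.3, max(5.575, 0) = 5.575, max(-14.29, 0) = 0
Node uu (S = 98): V_uu = e^(−0.04)·[0.3469·92.2000 + 0.6531·38.3000] = 54.7645
Node ud (S = 59.5): V_ud = e^(−0.04)·[0.3469·38.3000 + 0.6531·5.5750] = 16.2645
Node dd (S = 36.12): V_dd = e^(−0.04)·[0.3469·5.5750 + 0.6531·0.0000] = 1.8583
Node u (S = 70): V_u = e^(−0.04)·[0.3469·54.7645 + 0.6531·16.2645] = 28.4598
Node d (S = 42.5): V_d = e^(−0.04)·[0.3469·16.2645 + 0.6531·1.8583] = 6.5874
Node 0 (S = 50): V_0 = e^(−0.04)·[0.3469·28.4598 + 0.6531·6.5874] = 13.6197

€13.62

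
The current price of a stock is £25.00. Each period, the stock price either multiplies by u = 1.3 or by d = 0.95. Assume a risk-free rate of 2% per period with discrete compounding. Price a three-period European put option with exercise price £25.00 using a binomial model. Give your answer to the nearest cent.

Risk-neutral probability p = (1 + 0.02 − 0.95)/(1.3 − 0.95) = 0.0700/0.3500 = 0.2000
Terminal stock prices: S_uuu = 54.93, S_uud = 40.14, S_udd = 29.33, S_ddd = 21.43
Terminal payoffs (K − S): max(-29.93, 0) = 0, max(-15.14, 0) = 0, max(-4.331, 0) = 0, max(3.566, 0) = 3.566
Node uu (S = 42.25): V_uu = 1/1.02·[0.2000·0.0000 + 0.8000·0.0000] = 0.0000
Node ud (S = 30.88): V_ud = 1/1.02·[0.2000·0.0000 + 0.8000·0.0000] = 0.0000
Node dd (S = 22.56): V_dd = 1/1.02·[0.2000·0.0000 + 0.8000·3.5656] = 2.7966
Node u (S = 32.5): V_u = 1/1.02·[0.2000·0.0000 + 0.8000·0.0000] = 0.0000
Node d (S = 23.75): V_d = 1/1.02·[0.2000·0.0000 + 0.8000·2.7966] = 2.1934
Node 0 (S = 25): V_0 = 1/1.02·[0.2000·0.0000 + 0.8000·2.1934] = 1.7203

£1.72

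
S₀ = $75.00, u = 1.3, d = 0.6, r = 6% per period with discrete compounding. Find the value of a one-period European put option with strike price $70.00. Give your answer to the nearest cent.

Risk-neutral probability p = (1 + 0.06 − 0.6)/(1.3 − 0.6) = 0.4600/0.7000 = 0.6571
Terminal stock prices: S_u = 97.5, S_d = 45
Terminal payoffs (K − S): max(-27.5, 0) = 0, max(25, 0) = 25
Node 0 (S = 75): V_0 = 1/1.06·[0.6571·0.0000 + 0.3429·25.0000] = 8.0863

$8.09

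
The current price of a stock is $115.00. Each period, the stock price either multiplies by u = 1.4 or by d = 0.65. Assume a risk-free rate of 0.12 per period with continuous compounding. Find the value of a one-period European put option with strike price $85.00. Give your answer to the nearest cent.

$3.30

Risk-neutral probability p = (e^0.12 − 0.65)/(1.4 − 0.65) = 0.4775/0.7500 = 0.6367
Terminal stock prices: S_u = 161, S_d = 74.75
Terminal payoffs (K − S): max(-76, 0) = 0, max(10.25, 0) = 10.25
Node 0 (S = 115): V_0 = e^(−0.12)·[0.6367·0.0000 + 0.3633·10.2500] = 3.3031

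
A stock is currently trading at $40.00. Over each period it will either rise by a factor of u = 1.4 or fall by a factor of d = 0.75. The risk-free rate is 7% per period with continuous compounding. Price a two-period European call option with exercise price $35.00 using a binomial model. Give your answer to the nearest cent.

Risk-neutral probability p = (e^0.07 − 0.75)/(1.4 − 0.75) = 0.3225/0.6500 = 0.4962
Terminal stock prices: S_uu = 78.4, S_ud = 42, S_dd = 22.5
Terminal payoffs (S − K): max(43.4, 0) = 43.4, max(7, 0) = 7, max(-12.5, 0) = 0
Node u (S = 56): V_u = e^(−0.07)·[0.4962·43.4000 + 0.5038·7.0000] = 23.3662
Node d (S = 30): V_d = e^(−0.07)·[0.4962·7.0000 + 0.5038·0.0000] = 3.2384
Node 0 (S = 40): V_0 = e^(−0.07)·[0.4962·23.3662 + 0.5038·3.2384] = 12.3310

$12.33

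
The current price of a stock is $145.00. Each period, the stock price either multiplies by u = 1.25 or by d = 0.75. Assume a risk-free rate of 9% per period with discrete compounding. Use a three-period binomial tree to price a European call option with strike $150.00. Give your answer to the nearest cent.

Risk-neutral probability p = (1 + 0.09 − 0.75)/(1.25 − 0.75) = 0.3400/0.5000 = 0.6800
Terminal stock prices: S_uuu = 283.2, S_uud = 169.9, S_udd = 102, S_ddd = 61.17
Terminal payoffs (S − K): max(133.2, 0) = 133.2, max(19.92, 0) = 19.92, max(-48.05, 0) = 0, max(-88.83, 0) = 0
Node uu (S = 226.6): V_uu = 1/1.09·[0.6800·133.2031 + 0.3200·19.9219] = 88.9478
Node ud (S = 135.9): V_ud = 1/1.09·[0.6800·19.9219 + 0.3200·0.0000] = 12.4283
Node dd (S = 81.56): V_dd = 1/1.09·[0.6800·0.0000 + 0.3200·0.0000] = 0.0000
Node u (S = 181.2): V_u = 1/1.09·[0.6800·88.9478 + 0.3200·12.4283] = 59.1391
Node d (S = 108.8): V_d = 1/1.09·[0.6800·12.4283 + 0.3200·0.0000] = 7.7535
Node 0 (S = 145): V_0 = 1/1.09·[0.6800·59.1391 + 0.3200·7.7535] = 39.1703

$39.17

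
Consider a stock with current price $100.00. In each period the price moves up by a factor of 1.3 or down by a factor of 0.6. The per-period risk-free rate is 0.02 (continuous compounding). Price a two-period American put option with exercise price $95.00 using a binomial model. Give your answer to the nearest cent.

Risk-neutral probability p = (e^0.02 − 0.6)/(1.3 − 0.6) = 0.4202/0.7000 = 0.6003
Terminal stock prices: S_uu = 169, S_ud = 78, S_dd = 36
Terminal payoffs (K − S): max(-74, 0) = 0, max(17, 0) = 17, max(59, 0) = 59
Node u (S = 130): continuation = e^(−0.02)·[0.6003·0.0000 + 0.3997·17.0000] = 6.6606; exercise value = 0.0000 ≤ continuation, so V_u = 6.6606
Node d (S = 60): continuation = e^(−0.02)·[0.6003·17.0000 + 0.3997·59.0000] = 33.1189; exercise value = 35.0000 > continuation, so V_d = 35.0000 (exercise)
Node 0 (S = 100): continuation = e^(−0.02)·[0.6003·6.6606 + 0.3997·35.0000] = 17.6320; exercise value = 0.0000 ≤ continuation, so V_0 = 17.6320

$17.63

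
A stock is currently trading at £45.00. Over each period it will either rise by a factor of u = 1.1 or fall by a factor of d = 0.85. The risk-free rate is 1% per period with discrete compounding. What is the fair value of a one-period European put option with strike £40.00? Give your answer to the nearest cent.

Risk-neutral probability p = (1 + 0.01 − 0.85)/(1.1 − 0.85) = 0.1600/0.2500 = 0.6400
Terminal stock prices: S_u = 49.5, S_d = 38.25
Terminal payoffs (K − S): max(-9.5, 0) = 0, max(1.75, 0) = 1.75
Node 0 (S = 45): V_0 = 1/1.01·[0.6400·0.0000 + 0.3600·1.7500] = 0.6238

£0.62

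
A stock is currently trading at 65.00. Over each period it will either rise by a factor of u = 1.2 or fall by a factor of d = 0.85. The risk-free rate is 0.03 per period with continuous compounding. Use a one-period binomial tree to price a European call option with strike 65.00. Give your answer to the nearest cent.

Risk-neutral probability p = (e^0.03 − 0.85)/(1.2 − 0.85) = 0.1805/0.3500 = 0.5156
Terminal stock prices: S_u = 78, S_d = 55.25
Terminal payoffs (S − K): max(13, 0) = 13, max(-9.75, 0) = 0
Node 0 (S = 65): V_0 = e^(−0.03)·[0.5156·13.0000 + 0.4844·0.0000] = 6.5045

6.50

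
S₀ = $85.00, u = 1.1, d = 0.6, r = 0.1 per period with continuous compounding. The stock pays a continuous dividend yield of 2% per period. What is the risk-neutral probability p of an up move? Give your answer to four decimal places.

Per-period risk-free factor R = e^0.1 = 1.1052; dividend-adjusted growth = e^(0.1−0.02) = 1.0833.
Risk-neutral probability p = (1.0833 − 0.6)/(1.1 − 0.6) = 0.4833/0.5000 = 0.9666

p = 0.9666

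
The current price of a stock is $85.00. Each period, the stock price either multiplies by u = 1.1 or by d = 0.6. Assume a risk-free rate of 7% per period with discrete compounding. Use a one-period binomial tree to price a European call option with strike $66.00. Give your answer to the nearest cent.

$24.16

Risk-neutral probability p = (1 + 0.07 − 0.6)/(1.1 − 0.6) = 0.4700/0.5000 = 0.9400
Terminal stock prices: S_u = 93.5, S_d = 51
Terminal payoffs (S − K): max(27.5, 0) = 27.5, max(-15, 0) = 0
Node 0 (S = 85): V_0 = 1/1.07·[0.9400·27.5000 + 0.0600·0.0000] = 24.1589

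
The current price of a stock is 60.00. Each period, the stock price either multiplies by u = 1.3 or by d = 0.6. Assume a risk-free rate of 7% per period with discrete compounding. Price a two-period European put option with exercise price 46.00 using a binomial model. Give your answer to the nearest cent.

2.30

Risk-neutral probability p = (1 + 0.07 − 0.6)/(1.3 − 0.6) = 0.4700/0.7000 = 0.6714
Terminal stock prices: S_uu = 101.4, S_ud = 46.8, S_dd = 21.6
Terminal payoffs (K − S): max(-55.4, 0) = 0, max(-0.8, 0) = 0, max(24.4, 0) = 24.4
Node u (S = 78): V_u = 1/1.07·[0.6714·0.0000 + 0.3286·0.0000] = 0.0000
Node d (S = 36): V_d = 1/1.07·[0.6714·0.0000 + 0.3286·24.4000] = 7.4927
Node 0 (S = 60): V_0 = 1/1.07·[0.6714·0.0000 + 0.3286·7.4927] = 2.3008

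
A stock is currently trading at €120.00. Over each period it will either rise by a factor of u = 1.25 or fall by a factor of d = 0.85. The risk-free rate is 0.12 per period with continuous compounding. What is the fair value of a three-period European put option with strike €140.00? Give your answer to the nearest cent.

€5.64

Risk-neutral probability p = (e^0.12 − 0.85)/(1.25 − 0.85) = 0.2775/0.4000 = 0.6937
Terminal stock prices: S_uuu = 234.4, S_uud = 159.4, S_udd = 108.4, S_ddd = 73.69
Terminal payoffs (K − S): max(-94.38, 0) = 0, max(-19.38, 0) = 0, max(31.63, 0) = 31.63, max(66.31, 0) = 66.31
Node uu (S = 187.5): V_uu = e^(−0.12)·[0.6937·0.0000 + 0.3063·0.0000] = 0.0000
Node ud (S = 127.5): V_ud = e^(−0.12)·[0.6937·0.0000 + 0.3063·31.6250] = 8.5902
Node dd (S = 86.7): V_dd = e^(−0.12)·[0.6937·31.6250 + 0.3063·66.3050] = 37.4689
Node u (S = 150): V_u = e^(−0.12)·[0.6937·0.0000 + 0.3063·8.5902] = 2.3333
Node d (S = 102): V_d = e^(−0.12)·[0.6937·8.5902 + 0.3063·37.4689] = 15.4630
Node 0 (S = 120): V_0 = e^(−0.12)·[0.6937·2.3333 + 0.3063·15.4630] = 5.6358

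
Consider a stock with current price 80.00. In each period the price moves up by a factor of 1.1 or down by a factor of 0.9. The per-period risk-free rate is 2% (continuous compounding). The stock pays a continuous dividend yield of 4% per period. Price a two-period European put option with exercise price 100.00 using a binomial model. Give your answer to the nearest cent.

Per-period risk-free factor R = e^0.02 = 1.0202; dividend-adjusted growth = e^(0.02−0.04) = 0.9802.
Risk-neutral probability p = (0.9802 − 0.9)/(1.1 − 0.9) = 0.0802/0.2000 = 0.4010
Terminal stock prices: S_uu = 96.8, S_ud = 79.2, S_dd = 64.8
Terminal payoffs (K − S): max(3.2, 0) = 3.2, max(20.8, 0) = 20.8, max(35.2, 0) = 35.2
Node u (S = 88): V_u = e^(−0.02)·[0.4010·3.2000 + 0.5990·20.8000] = 13.4704
Node d (S = 72): V_d = e^(−0.02)·[0.4010·20.8000 + 0.5990·35.2000] = 28.8430
Node 0 (S = 80): V_0 = e^(−0.02)·[0.4010·13.4704 + 0.5990·28.8430] = 22.2296

22.23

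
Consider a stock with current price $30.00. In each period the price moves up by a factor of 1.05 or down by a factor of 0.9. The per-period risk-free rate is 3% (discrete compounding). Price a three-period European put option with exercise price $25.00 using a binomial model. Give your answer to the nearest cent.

Risk-neutral probability p = (1 + 0.03 − 0.9)/(1.05 − 0.9) = 0.1300/0.1500 = 0.8667
Terminal stock prices: S_uuu = 34.73, S_uud = 29.77, S_udd = 25.52, S_ddd = 21.87
Terminal payoffs (K − S): max(-9.729, 0) = 0, max(-4.768, 0) = 0, max(-0.515, 0) = 0, max(3.13, 0) = 3.13
Node uu (S = 33.08): V_uu = 1/1.03·[0.8667·0.0000 + 0.1333·0.0000] = 0.0000
Node ud (S = 28.35): V_ud = 1/1.03·[0.8667·0.0000 + 0.1333·0.0000] = 0.0000
Node dd (S = 24.3): V_dd = 1/1.03·[0.8667·0.0000 + 0.1333·3.1300] = 0.4052
Node u (S = 31.5): V_u = 1/1.03·[0.8667·0.0000 + 0.1333·0.0000] = 0.0000
Node d (S = 27): V_d = 1/1.03·[0.8667·0.0000 + 0.1333·0.4052] = 0.0525
Node 0 (S = 30): V_0 = 1/1.03·[0.8667·0.0000 + 0.1333·0.0525] = 0.0068

$0.01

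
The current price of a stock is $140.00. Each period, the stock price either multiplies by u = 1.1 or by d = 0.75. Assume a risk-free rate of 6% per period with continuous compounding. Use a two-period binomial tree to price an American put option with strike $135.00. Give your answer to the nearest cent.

$4.76

Risk-neutral probability p = (e^0.06 − 0.75)/(1.1 − 0.75) = 0.3118/0.3500 = 0.8910
Terminal stock prices: S_uu = 169.4, S_ud = 115.5, S_dd = 78.75
Terminal payoffs (K − S): max(-34.4, 0) = 0, max(19.5, 0) = 19.5, max(56.25, 0) = 56.25
Node u (S = 154): continuation = e^(−0.06)·[0.8910·0.0000 + 0.1090·19.5000] = 2.0024; exercise value = 0.0000 ≤ continuation, so V_u = 2.0024
Node d (S = 105): continuation = e^(−0.06)·[0.8910·19.5000 + 0.1090·56.2500] = 22.1382; exercise value = 30.0000 > continuation, so V_d = 30.0000 (exercise)
Node 0 (S = 140): continuation = e^(−0.06)·[0.8910·2.0024 + 0.1090·30.0000] = 4.7608; exercise value = 0.0000 ≤ continuation, so V_0 = 4.7608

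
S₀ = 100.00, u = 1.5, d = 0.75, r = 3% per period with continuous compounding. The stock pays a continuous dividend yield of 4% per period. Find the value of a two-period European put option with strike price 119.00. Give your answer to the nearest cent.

Per-period risk-free factor R = e^0.03 = 1.0305; dividend-adjusted growth = e^(0.03−0.04) = 0.9900.
Risk-neutral probability p = (0.9900 − 0.75)/(1.5 − 0.75) = 0.2400/0.7500 = 0.3201
Terminal stock prices: S_uu = 225, S_ud = 112.5, S_dd = 56.25
Terminal payoffs (K − S): max(-106, 0) = 0, max(6.5, 0) = 6.5, max(62.75, 0) = 62.75
Node u (S = 150): V_u = e^(−0.03)·[0.3201·0.0000 + 0.6799·6.5000] = 4.2890
Node d (S = 75): V_d = e^(−0.03)·[0.3201·6.5000 + 0.6799·62.7500] = 43.4238
Node 0 (S = 100): V_0 = e^(−0.03)·[0.3201·4.2890 + 0.6799·43.4238] = 29.9849

29.98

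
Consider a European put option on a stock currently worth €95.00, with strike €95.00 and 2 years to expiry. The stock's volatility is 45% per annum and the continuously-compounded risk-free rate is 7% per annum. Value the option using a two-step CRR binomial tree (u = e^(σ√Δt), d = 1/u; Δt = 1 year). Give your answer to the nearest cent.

€13.91

CRR parameters: u = e^(σ√Δt) = e^(0.45·√1) = 1.5683, d = 1/u = 0.6376
Per-period rate: rΔt = 0.07·1 = 0.07, so R = e^0.07 = 1.0725
Risk-neutral probability p = (e^0.07 − 0.6376)/(1.5683 − 0.6376) = 0.4349/0.9307 = 0.4673
Terminal stock prices: S_uu = 233.7, S_ud = 95, S_dd = 38.62
Terminal payoffs (K − S): max(-138.7, 0) = 0, max(0, 0) = 0, max(56.38, 0) = 56.38
Node u (S = 149): V_u = e^(−0.07)·[0.4673·0.0000 + 0.5327·0.0000] = 0.0000
Node d (S = 60.57): V_d = e^(−0.07)·[0.4673·0.0000 + 0.5327·56.3759] = 28.0027
Node 0 (S = 95): V_0 = e^(−0.07)·[0.4673·0.0000 + 0.5327·28.0027] = 13.9094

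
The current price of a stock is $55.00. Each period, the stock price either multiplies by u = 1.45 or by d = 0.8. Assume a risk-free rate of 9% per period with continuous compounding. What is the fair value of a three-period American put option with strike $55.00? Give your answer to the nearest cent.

Risk-neutral probability p = (e^0.09 − 0.8)/(1.45 − 0.8) = 0.2942/0.6500 = 0.4526
Terminal stock prices: S_uuu = 167.7, S_uud = 92.51, S_udd = 51.04, S_ddd = 28.16
Terminal payoffs (K − S): max(-112.7, 0) = 0, max(-37.51, 0) = 0, max(3.96, 0) = 3.96, max(26.84, 0) = 26.84
Node uu (S = 115.6): continuation = e^(−0.09)·[0.4526·0.0000 + 0.5474·0.0000] = 0.0000; exercise value = 0.0000 ≤ continuation, so V_uu = 0.0000
Node ud (S = 63.8): continuation = e^(−0.09)·[0.4526·0.0000 + 0.5474·3.9600] = 1.9812; exercise value = 0.0000 ≤ continuation, so V_ud = 1.9812
Node dd (S = 35.2): continuation = e^(−0.09)·[0.4526·3.9600 + 0.5474·26.8400] = 15.0662; exercise value = 19.8000 > continuation, so V_dd = 19.8000 (exercise)
Node u (S = 79.75): continuation = e^(−0.09)·[0.4526·0.0000 + 0.5474·1.9812] = 0.9912; exercise value = 0.0000 ≤ continuation, so V_u = 0.9912
Node d (S = 44): continuation = e^(−0.09)·[0.4526·1.9812 + 0.5474·19.8000] = 10.7256; exercise value = 11.0000 > continuation, so V_d = 11.0000 (exercise)
Node 0 (S = 55): continuation = e^(−0.09)·[0.4526·0.9912 + 0.5474·11.0000] = 5.9134; exercise value = 0.0000 ≤ continuation, so V_0 = 5.9134

$5.91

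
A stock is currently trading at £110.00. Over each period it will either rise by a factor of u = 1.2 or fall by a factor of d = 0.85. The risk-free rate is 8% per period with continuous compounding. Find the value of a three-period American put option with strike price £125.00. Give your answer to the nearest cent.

Risk-neutral probability p = (e^0.08 − 0.85)/(1.2 − 0.85) = 0.2333/0.3500 = 0.6665
Terminal stock prices: S_uuu = 190.1, S_uud = 134.6, S_udd = 95.37, S_ddd = 67.55
Terminal payoffs (K − S): max(-65.08, 0) = 0, max(-9.64, 0) = 0, max(29.63, 0) = 29.63, max(57.45, 0) = 57.45
Node uu (S = 158.4): continuation = e^(−0.08)·[0.6665·0.0000 + 0.3335·0.0000] = 0.0000; exercise value = 0.0000 ≤ continuation, so V_uu = 0.0000
Node ud (S = 112.2): continuation = e^(−0.08)·[0.6665·0.0000 + 0.3335·29.6300] = 9.1209; exercise value = 12.8000 > continuation, so V_ud = 12.8000 (exercise)
Node dd (S = 79.47): continuation = e^(−0.08)·[0.6665·29.6300 + 0.3335·57.4463] = 35.9145; exercise value = 45.5250 > continuation, so V_dd = 45.5250 (exercise)
Node u (S = 132): continuation = e^(−0.08)·[0.6665·0.0000 + 0.3335·12.8000] = 3.9402; exercise value = 0.0000 ≤ continuation, so V_u = 3.9402
Node d (S = 93.5): continuation = e^(−0.08)·[0.6665·12.8000 + 0.3335·45.5250] = 21.8895; exercise value = 31.5000 > continuation, so V_d = 31.5000 (exercise)
Node 0 (S = 110): continuation = e^(−0.08)·[0.6665·3.9402 + 0.3335·31.5000] = 12.1209; exercise value = 15.0000 > continuation, so V_0 = 15.0000 (exercise)

£15.00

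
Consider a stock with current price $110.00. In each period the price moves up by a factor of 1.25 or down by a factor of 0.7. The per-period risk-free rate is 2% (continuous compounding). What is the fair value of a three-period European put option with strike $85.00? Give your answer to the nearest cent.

Risk-neutral probability p = (e^0.02 − 0.7)/(1.25 − 0.7) = 0.3202/0.5500 = 0.5822
Terminal stock prices: S_uuu = 214.8, S_uud = 120.3, S_udd = 67.37, S_ddd = 37.73
Terminal payoffs (K − S): max(-129.8, 0) = 0, max(-35.31, 0) = 0, max(17.63, 0) = 17.63, max(47.27, 0) = 47.27
Node uu (S = 171.9): V_uu = e^(−0.02)·[0.5822·0.0000 + 0.4178·0.0000] = 0.0000
Node ud (S = 96.25): V_ud = e^(−0.02)·[0.5822·0.0000 + 0.4178·17.6250] = 7.2182
Node dd (S = 53.9): V_dd = e^(−0.02)·[0.5822·17.6250 + 0.4178·47.2700] = 29.4169
Node u (S = 137.5): V_u = e^(−0.02)·[0.5822·0.0000 + 0.4178·7.2182] = 2.9562
Node d (S = 77): V_d = e^(−0.02)·[0.5822·7.2182 + 0.4178·29.4169] = 16.1666
Node 0 (S = 110): V_0 = e^(−0.02)·[0.5822·2.9562 + 0.4178·16.1666] = 8.3078

$8.31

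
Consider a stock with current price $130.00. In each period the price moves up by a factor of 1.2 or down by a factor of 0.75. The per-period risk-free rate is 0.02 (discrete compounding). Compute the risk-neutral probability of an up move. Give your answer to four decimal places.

Risk-neutral probability p = (1 + 0.02 − 0.75)/(1.2 − 0.75) = 0.2700/0.4500 = 0.6000

p = 0.6000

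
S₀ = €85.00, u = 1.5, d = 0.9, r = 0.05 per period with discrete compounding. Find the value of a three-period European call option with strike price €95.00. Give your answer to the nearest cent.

€14.97

Risk-neutral probability p = (1 + 0.05 − 0.9)/(1.5 − 0.9) = 0.1500/0.6000 = 0.2500
Terminal stock prices: S_uuu = 286.9, S_uud = 172.1, S_udd = 103.3, S_ddd = 61.97
Terminal payoffs (S − K): max(191.9, 0) = 191.9, max(77.12, 0) = 77.12, max(8.275, 0) = 8.275, max(-33.03, 0) = 0
Node uu (S = 191.2): V_uu = 1/1.05·[0.2500·191.8750 + 0.7500·77.1250] = 100.7738
Node ud (S = 114.8): V_ud = 1/1.05·[0.2500·77.1250 + 0.7500·8.2750] = 24.2738
Node dd (S = 68.85): V_dd = 1/1.05·[0.2500·8.2750 + 0.7500·0.0000] = 1.9702
Node u (S = 127.5): V_u = 1/1.05·[0.2500·100.7738 + 0.7500·24.2738] = 41.3322
Node d (S = 76.5): V_d = 1/1.05·[0.2500·24.2738 + 0.7500·1.9702] = 7.1868
Node 0 (S = 85): V_0 = 1/1.05·[0.2500·41.3322 + 0.7500·7.1868] = 14.9744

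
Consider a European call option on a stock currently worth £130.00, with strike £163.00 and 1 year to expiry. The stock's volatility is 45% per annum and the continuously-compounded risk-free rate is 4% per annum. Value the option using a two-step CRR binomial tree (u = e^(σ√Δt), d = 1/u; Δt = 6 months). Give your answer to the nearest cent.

£16.25

CRR parameters: u = e^(σ√Δt) = e^(0.45·√0.5) = 1.3746, d = 1/u = 0.7275
Per-period rate: rΔt = 0.04·0.5 = 0.02, so R = e^0.02 = 1.0202
Risk-neutral probability p = (e^0.02 − 0.7275)/(1.3746 − 0.7275) = 0.2927/0.6472 = 0.4523
Terminal stock prices: S_uu = 245.7, S_ud = 130, S_dd = 68.8
Terminal payoffs (S − K): max(82.66, 0) = 82.66, max(-33, 0) = 0, max(-94.2, 0) = 0
Node u (S = 178.7): V_u = e^(−0.02)·[0.4523·82.6556 + 0.5477·0.0000] = 36.6472
Node d (S = 94.57): V_d = e^(−0.02)·[0.4523·0.0000 + 0.5477·0.0000] = 0.0000
Node 0 (S = 130): V_0 = e^(−0.02)·[0.4523·36.6472 + 0.5477·0.0000] = 16.2483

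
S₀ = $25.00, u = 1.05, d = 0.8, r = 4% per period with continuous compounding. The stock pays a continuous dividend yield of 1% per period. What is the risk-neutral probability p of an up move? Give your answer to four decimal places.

p = 0.9218

Per-period risk-free factor R = e^0.04 = 1.0408; dividend-adjusted growth = e^(0.04−0.01) = 1.0305.
Risk-neutral probability p = (1.0305 − 0.8)/(1.05 − 0.8) = 0.2305/0.2500 = 0.9218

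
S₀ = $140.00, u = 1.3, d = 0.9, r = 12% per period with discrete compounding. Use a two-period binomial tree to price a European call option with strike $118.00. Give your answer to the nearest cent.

$46.67

Risk-neutral probability p = (1 + 0.12 − 0.9)/(1.3 − 0.9) = 0.2200/0.4000 = 0.5500
Terminal stock prices: S_uu = 236.6, S_ud = 163.8, S_dd = 113.4
Terminal payoffs (S − K): max(118.6, 0) = 118.6, max(45.8, 0) = 45.8, max(-4.6, 0) = 0
Node u (S = 182): V_u = 1/1.12·[0.5500·118.6000 + 0.4500·45.8000] = 76.6429
Node d (S = 126): V_d = 1/1.12·[0.5500·45.8000 + 0.4500·0.0000] = 22.4911
Node 0 (S = 140): V_0 = 1/1.12·[0.5500·76.6429 + 0.4500·22.4911] = 46.6737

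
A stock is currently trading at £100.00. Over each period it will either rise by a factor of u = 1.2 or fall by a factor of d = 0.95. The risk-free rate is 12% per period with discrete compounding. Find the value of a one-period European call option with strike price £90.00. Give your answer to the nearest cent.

£19.64

Risk-neutral probability p = (1 + 0.12 − 0.95)/(1.2 − 0.95) = 0.1700/0.2500 = 0.6800
Terminal stock prices: S_u = 120, S_d = 95
Terminal payoffs (S − K): max(30, 0) = 30, max(5, 0) = 5
Node 0 (S = 100): V_0 = 1/1.12·[0.6800·30.0000 + 0.3200·5.0000] = 19.6429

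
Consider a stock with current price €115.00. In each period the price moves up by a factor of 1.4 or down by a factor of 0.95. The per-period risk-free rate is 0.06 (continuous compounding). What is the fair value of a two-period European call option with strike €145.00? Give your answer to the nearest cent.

Risk-neutral probability p = (e^0.06 − 0.95)/(1.4 − 0.95) = 0.1118/0.4500 = 0.2485
Terminal stock prices: S_uu = 225.4, S_ud = 152.9, S_dd = 103.8
Terminal payoffs (S − K): max(80.4, 0) = 80.4, max(7.95, 0) = 7.95, max(-41.21, 0) = 0
Node u (S = 161): V_u = e^(−0.06)·[0.2485·80.4000 + 0.7515·7.9500] = 24.4441
Node d (S = 109.2): V_d = e^(−0.06)·[0.2485·7.9500 + 0.7515·0.0000] = 1.8607
Node 0 (S = 115): V_0 = e^(−0.06)·[0.2485·24.4441 + 0.7515·1.8607] = 7.0381

€7.04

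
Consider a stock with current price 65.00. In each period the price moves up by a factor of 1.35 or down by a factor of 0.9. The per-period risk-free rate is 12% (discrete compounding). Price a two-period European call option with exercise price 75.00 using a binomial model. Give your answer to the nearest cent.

9.86

Risk-neutral probability p = (1 + 0.12 − 0.9)/(1.35 − 0.9) = 0.2200/0.4500 = 0.4889
Terminal stock prices: S_uu = 118.5, S_ud = 78.98, S_dd = 52.65
Terminal payoffs (S − K): max(43.46, 0) = 43.46, max(3.975, 0) = 3.975, max(-22.35, 0) = 0
Node u (S = 87.75): V_u = 1/1.12·[0.4889·43.4625 + 0.5111·3.9750] = 20.7857
Node d (S = 58.5): V_d = 1/1.12·[0.4889·3.9750 + 0.5111·0.0000] = 1.7351
Node 0 (S = 65): V_0 = 1/1.12·[0.4889·20.7857 + 0.5111·1.7351] = 9.8649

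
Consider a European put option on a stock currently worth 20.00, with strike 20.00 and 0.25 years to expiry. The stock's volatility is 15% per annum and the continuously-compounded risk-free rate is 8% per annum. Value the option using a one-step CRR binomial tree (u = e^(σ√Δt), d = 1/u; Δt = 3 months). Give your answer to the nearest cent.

CRR parameters: u = e^(σ√Δt) = e^(0.15·√0.25) = 1.0779, d = 1/u = 0.9277
Per-period rate: rΔt = 0.08·0.25 = 0.02, so R = e^0.02 = 1.0202
Risk-neutral probability p = (e^0.02 − 0.9277)/(1.0779 − 0.9277) = 0.0925/0.1501 = 0.6158
Terminal stock prices: S_u = 21.56, S_d = 18.55
Terminal payoffs (K − S): max(-1.558, 0) = 0, max(1.445, 0) = 1.445
Node 0 (S = 20): V_0 = e^(−0.02)·[0.6158·0.0000 + 0.3842·1.4451] = 0.5442

0.54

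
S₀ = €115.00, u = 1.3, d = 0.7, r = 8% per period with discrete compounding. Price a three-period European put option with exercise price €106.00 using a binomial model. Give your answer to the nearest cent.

Risk-neutral probability p = (1 + 0.08 − 0.7)/(1.3 − 0.7) = 0.3800/0.6000 = 0.6333
Terminal stock prices: S_uuu = 252.7, S_uud = 136, S_udd = 73.25, S_ddd = 39.44
Terminal payoffs (K − S): max(-146.7, 0) = 0, max(-30.05, 0) = 0, max(32.75, 0) = 32.75, max(66.56, 0) = 66.56
Node uu (S = 194.4): V_uu = 1/1.08·[0.6333·0.0000 + 0.3667·0.0000] = 0.0000
Node ud (S = 104.6): V_ud = 1/1.08·[0.6333·0.0000 + 0.3667·32.7450] = 11.1171
Node dd (S = 56.35): V_dd = 1/1.08·[0.6333·32.7450 + 0.3667·66.5550] = 41.7981
Node u (S = 149.5): V_u = 1/1.08·[0.6333·0.0000 + 0.3667·11.1171] = 3.7743
Node d (S = 80.5): V_d = 1/1.08·[0.6333·11.1171 + 0.3667·41.7981] = 20.7100
Node 0 (S = 115): V_0 = 1/1.08·[0.6333·3.7743 + 0.3667·20.7100] = 9.2445

€9.24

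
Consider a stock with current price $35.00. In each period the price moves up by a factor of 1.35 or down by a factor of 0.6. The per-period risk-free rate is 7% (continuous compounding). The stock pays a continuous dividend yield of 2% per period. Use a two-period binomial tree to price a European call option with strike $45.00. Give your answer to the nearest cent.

Per-period risk-free factor R = e^0.07 = 1.0725; dividend-adjusted growth = e^(0.07−0.02) = 1.0513.
Risk-neutral probability p = (1.0513 − 0.6)/(1.35 − 0.6) = 0.4513/0.7500 = 0.6017
Terminal stock prices: S_uu = 63.79, S_ud = 28.35, S_dd = 12.6
Terminal payoffs (S − K): max(18.79, 0) = 18.79, max(-16.65, 0) = 0, max(-32.4, 0) = 0
Node u (S = 47.25): V_u = e^(−0.07)·[0.6017·18.7875 + 0.3983·0.0000] = 10.5401
Node d (S = 21): V_d = e^(−0.07)·[0.6017·0.0000 + 0.3983·0.0000] = 0.0000
Node 0 (S = 35): V_0 = e^(−0.07)·[0.6017·10.5401 + 0.3983·0.0000] = 5.9132

$5.91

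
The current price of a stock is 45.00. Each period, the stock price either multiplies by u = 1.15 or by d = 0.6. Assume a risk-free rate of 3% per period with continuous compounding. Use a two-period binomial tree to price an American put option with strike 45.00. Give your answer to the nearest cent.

6.03

Risk-neutral probability p = (e^0.03 − 0.6)/(1.15 − 0.6) = 0.4305/0.5500 = 0.7826
Terminal stock prices: S_uu = 59.51, S_ud = 31.05, S_dd = 16.2
Terminal payoffs (K − S): max(-14.51, 0) = 0, max(13.95, 0) = 13.95, max(28.8, 0) = 28.8
Node u (S = 51.75): continuation = e^(−0.03)·[0.7826·0.0000 + 0.2174·13.9500] = 2.9425; exercise value = 0.0000 ≤ continuation, so V_u = 2.9425
Node d (S = 27): continuation = e^(−0.03)·[0.7826·13.9500 + 0.2174·28.8000] = 16.6700; exercise value = 18.0000 > continuation, so V_d = 18.0000 (exercise)
Node 0 (S = 45): continuation = e^(−0.03)·[0.7826·2.9425 + 0.2174·18.0000] = 6.0316; exercise value = 0.0000 ≤ continuation, so V_0 = 6.0316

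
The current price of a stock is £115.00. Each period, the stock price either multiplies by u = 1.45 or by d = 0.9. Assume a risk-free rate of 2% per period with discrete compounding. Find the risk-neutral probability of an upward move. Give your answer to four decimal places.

p = 0.2182

Risk-neutral probability p = (1 + 0.02 − 0.9)/(1.45 − 0.9) = 0.1200/0.5500 = 0.2182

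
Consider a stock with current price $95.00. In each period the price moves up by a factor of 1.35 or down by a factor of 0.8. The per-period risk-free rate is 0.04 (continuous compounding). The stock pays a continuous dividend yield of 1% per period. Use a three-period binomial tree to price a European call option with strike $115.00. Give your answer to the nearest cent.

Per-period risk-free factor R = e^0.04 = 1.0408; dividend-adjusted growth = e^(0.04−0.01) = 1.0305.
Risk-neutral probability p = (1.0305 − 0.8)/(1.35 − 0.8) = 0.2305/0.5500 = 0.4190
Terminal stock prices: S_uuu = 233.7, S_uud = 138.5, S_udd = 82.08, S_ddd = 48.64
Terminal payoffs (S − K): max(118.7, 0) = 118.7, max(23.51, 0) = 23.51, max(-32.92, 0) = 0, max(-66.36, 0) = 0
Node uu (S = 173.1): V_uu = e^(−0.04)·[0.4190·118.7356 + 0.5810·23.5100] = 60.9240
Node ud (S = 102.6): V_ud = e^(−0.04)·[0.4190·23.5100 + 0.5810·0.0000] = 9.4646
Node dd (S = 60.8): V_dd = e^(−0.04)·[0.4190·0.0000 + 0.5810·0.0000] = 0.0000
Node u (S = 128.2): V_u = e^(−0.04)·[0.4190·60.9240 + 0.5810·9.4646] = 29.8099
Node d (S = 76): V_d = e^(−0.04)·[0.4190·9.4646 + 0.5810·0.0000] = 3.8103
Node 0 (S = 95): V_0 = e^(−0.04)·[0.4190·29.8099 + 0.5810·3.8103] = 14.1278

$14.13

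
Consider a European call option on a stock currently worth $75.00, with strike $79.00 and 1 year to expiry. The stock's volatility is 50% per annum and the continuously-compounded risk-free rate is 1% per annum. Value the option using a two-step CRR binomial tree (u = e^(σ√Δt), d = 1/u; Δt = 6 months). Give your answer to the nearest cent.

CRR parameters: u = e^(σ√Δt) = e^(0.5·√0.5) = 1.4241, d = 1/u = 0.7022
Per-period rate: rΔt = 0.01·0.5 = 0.005, so R = e^0.005 = 1.0050
Risk-neutral probability p = (e^0.005 − 0.7022)/(1.4241 − 0.7022) = 0.3028/0.7219 = 0.4195
Terminal stock prices: S_uu = 152.1, S_ud = 75, S_dd = 36.98
Terminal payoffs (S − K): max(73.11, 0) = 73.11, max(-4, 0) = 0, max(-42.02, 0) = 0
Node u (S = 106.8): V_u = e^(−0.005)·[0.4195·73.1086 + 0.5805·0.0000] = 30.5135
Node d (S = 52.66): V_d = e^(−0.005)·[0.4195·0.0000 + 0.5805·0.0000] = 0.0000
Node 0 (S = 75): V_0 = e^(−0.005)·[0.4195·30.5135 + 0.5805·0.0000] = 12.7355

$12.74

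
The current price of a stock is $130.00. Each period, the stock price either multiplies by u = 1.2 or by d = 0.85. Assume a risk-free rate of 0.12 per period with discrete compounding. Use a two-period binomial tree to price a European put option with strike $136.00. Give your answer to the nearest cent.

Risk-neutral probability p = (1 + 0.12 − 0.85)/(1.2 − 0.85) = 0.2700/0.3500 = 0.7714
Terminal stock prices: S_uu = 187.2, S_ud = 132.6, S_dd = 93.92
Terminal payoffs (K − S): max(-51.2, 0) = 0, max(3.4, 0) = 3.4, max(42.08, 0) = 42.08
Node u (S = 156): V_u = 1/1.12·[0.7714·0.0000 + 0.2286·3.4000] = 0.6939
Node d (S = 110.5): V_d = 1/1.12·[0.7714·3.4000 + 0.2286·42.0750] = 10.9286
Node 0 (S = 130): V_0 = 1/1.12·[0.7714·0.6939 + 0.2286·10.9286] = 2.7082

$2.71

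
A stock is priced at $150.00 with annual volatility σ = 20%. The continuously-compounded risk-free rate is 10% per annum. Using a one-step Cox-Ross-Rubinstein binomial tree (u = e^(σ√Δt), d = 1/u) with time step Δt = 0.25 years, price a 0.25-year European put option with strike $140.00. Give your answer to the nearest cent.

CRR parameters: u = e^(σ√Δt) = e^(0.2·√0.25) = 1.1052, d = 1/u = 0.9048
Per-period rate: rΔt = 0.1·0.25 = 0.025, so R = e^0.025 = 1.0253
Risk-neutral probability p = (e^0.025 − 0.9048)/(1.1052 − 0.9048) = 0.1205/0.2003 = 0.6014
Terminal stock prices: S_u = 165.8, S_d = 135.7
Terminal payoffs (K − S): max(-25.78, 0) = 0, max(4.274, 0) = 4.274
Node 0 (S = 150): V_0 = e^(−0.025)·[0.6014·0.0000 + 0.3986·4.2744] = 1.6618

$1.66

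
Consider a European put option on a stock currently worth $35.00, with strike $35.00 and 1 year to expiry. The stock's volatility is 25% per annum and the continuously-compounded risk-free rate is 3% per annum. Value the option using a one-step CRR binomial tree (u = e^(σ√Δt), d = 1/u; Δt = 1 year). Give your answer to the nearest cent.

CRR parameters: u = e^(σ√Δt) = e^(0.25·√1) = 1.2840, d = 1/u = 0.7788
Per-period rate: rΔt = 0.03·1 = 0.03, so R = e^0.03 = 1.0305
Risk-neutral probability p = (e^0.03 − 0.7788)/(1.2840 − 0.7788) = 0.2517/0.5052 = 0.4981
Terminal stock prices: S_u = 44.94, S_d = 27.26
Terminal payoffs (K − S): max(-9.941, 0) = 0, max(7.742, 0) = 7.742
Node 0 (S = 35): V_0 = e^(−0.03)·[0.4981·0.0000 + 0.5019·7.7420] = 3.7708

$3.77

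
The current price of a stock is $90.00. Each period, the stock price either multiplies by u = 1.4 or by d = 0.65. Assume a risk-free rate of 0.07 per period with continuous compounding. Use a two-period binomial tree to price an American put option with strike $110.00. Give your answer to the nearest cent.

$26.98

Risk-neutral probability p = (e^0.07 − 0.65)/(1.4 − 0.65) = 0.4225/0.7500 = 0.5633
Terminal stock prices: S_uu = 176.4, S_ud = 81.9, S_dd = 38.03
Terminal payoffs (K − S): max(-66.4, 0) = 0, max(28.1, 0) = 28.1, max(71.97, 0) = 71.97
Node u (S = 126): continuation = e^(−0.07)·[0.5633·0.0000 + 0.4367·28.1000] = 11.4405; exercise value = 0.0000 ≤ continuation, so V_u = 11.4405
Node d (S = 58.5): continuation = e^(−0.07)·[0.5633·28.1000 + 0.4367·71.9750] = 44.0633; exercise value = 51.5000 > continuation, so V_d = 51.5000 (exercise)
Node 0 (S = 90): continuation = e^(−0.07)·[0.5633·11.4405 + 0.4367·51.5000] = 26.9767; exercise value = 20.0000 ≤ continuation, so V_0 = 26.9767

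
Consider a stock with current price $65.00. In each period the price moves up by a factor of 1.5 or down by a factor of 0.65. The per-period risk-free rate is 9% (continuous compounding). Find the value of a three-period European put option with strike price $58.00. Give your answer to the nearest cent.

$7.92

Risk-neutral probability p = (e^0.09 − 0.65)/(1.5 − 0.65) = 0.4442/0.8500 = 0.5226
Terminal stock prices: S_uuu = 219.4, S_uud = 95.06, S_udd = 41.19, S_ddd = 17.85
Terminal payoffs (K − S): max(-161.4, 0) = 0, max(-37.06, 0) = 0, max(16.81, 0) = 16.81, max(40.15, 0) = 40.15
Node uu (S = 146.2): V_uu = e^(−0.09)·[0.5226·0.0000 + 0.4774·0.0000] = 0.0000
Node ud (S = 63.38): V_ud = e^(−0.09)·[0.5226·0.0000 + 0.4774·16.8062] = 7.3334
Node dd (S = 27.46): V_dd = e^(−0.09)·[0.5226·16.8062 + 0.4774·40.1494] = 25.5455
Node u (S = 97.5): V_u = e^(−0.09)·[0.5226·0.0000 + 0.4774·7.3334] = 3.1999
Node d (S = 42.25): V_d = e^(−0.09)·[0.5226·7.3334 + 0.4774·25.5455] = 14.6491
Node 0 (S = 65): V_0 = e^(−0.09)·[0.5226·3.1999 + 0.4774·14.6491] = 7.9203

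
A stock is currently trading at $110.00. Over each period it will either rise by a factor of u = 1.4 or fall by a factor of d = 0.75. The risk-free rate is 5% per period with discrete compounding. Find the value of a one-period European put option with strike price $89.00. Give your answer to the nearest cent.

Risk-neutral probability p = (1 + 0.05 − 0.75)/(1.4 − 0.75) = 0.3000/0.6500 = 0.4615
Terminal stock prices: S_u = 154, S_d = 82.5
Terminal payoffs (K − S): max(-65, 0) = 0, max(6.5, 0) = 6.5
Node 0 (S = 110): V_0 = 1/1.05·[0.4615·0.0000 + 0.5385·6.5000] = 3.3333

$3.33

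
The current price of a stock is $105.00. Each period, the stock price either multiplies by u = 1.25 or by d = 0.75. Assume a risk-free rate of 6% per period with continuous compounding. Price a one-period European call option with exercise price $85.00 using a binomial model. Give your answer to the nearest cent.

$27.17

Risk-neutral probability p = (e^0.06 − 0.75)/(1.25 − 0.75) = 0.3118/0.5000 = 0.6237
Terminal stock prices: S_u = 131.2, S_d = 78.75
Terminal payoffs (S − K): max(46.25, 0) = 46.25, max(-6.25, 0) = 0
Node 0 (S = 105): V_0 = e^(−0.06)·[0.6237·46.2500 + 0.3763·0.0000] = 27.1651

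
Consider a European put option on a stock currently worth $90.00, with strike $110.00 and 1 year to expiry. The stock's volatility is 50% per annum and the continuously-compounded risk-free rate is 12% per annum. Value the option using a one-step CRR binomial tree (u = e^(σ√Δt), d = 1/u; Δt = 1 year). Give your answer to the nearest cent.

CRR parameters: u = e^(σ√Δt) = e^(0.5·√1) = 1.6487, d = 1/u = 0.6065
Per-period rate: rΔt = 0.12·1 = 0.12, so R = e^0.12 = 1.1275
Risk-neutral probability p = (e^0.12 − 0.6065)/(1.6487 − 0.6065) = 0.5210/1.0422 = 0.4999
Terminal stock prices: S_u = 148.4, S_d = 54.59
Terminal payoffs (K − S): max(-38.38, 0) = 0, max(55.41, 0) = 55.41
Node 0 (S = 90): V_0 = e^(−0.12)·[0.4999·0.0000 + 0.5001·55.4122] = 24.5792

$24.58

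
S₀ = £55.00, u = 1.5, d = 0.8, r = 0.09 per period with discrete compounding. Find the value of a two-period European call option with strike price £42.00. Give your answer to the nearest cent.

Risk-neutral probability p = (1 + 0.09 − 0.8)/(1.5 − 0.8) = 0.2900/0.7000 = 0.4143
Terminal stock prices: S_uu = 123.8, S_ud = 66, S_dd = 35.2
Terminal payoffs (S − K): max(81.75, 0) = 81.75, max(24, 0) = 24, max(-6.8, 0) = 0
Node u (S = 82.5): V_u = 1/1.09·[0.4143·81.7500 + 0.5857·24.0000] = 43.9679
Node d (S = 44): V_d = 1/1.09·[0.4143·24.0000 + 0.5857·0.0000] = 9.1219
Node 0 (S = 55): V_0 = 1/1.09·[0.4143·43.9679 + 0.5857·9.1219] = 21.6129

£21.61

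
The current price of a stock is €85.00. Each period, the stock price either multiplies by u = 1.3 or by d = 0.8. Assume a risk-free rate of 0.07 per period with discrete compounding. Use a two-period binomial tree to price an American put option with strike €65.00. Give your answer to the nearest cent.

€1.96

Risk-neutral probability p = (1 + 0.07 − 0.8)/(1.3 − 0.8) = 0.2700/0.5000 = 0.5400
Terminal stock prices: S_uu = 143.7, S_ud = 88.4, S_dd = 54.4
Terminal payoffs (K − S): max(-78.65, 0) = 0, max(-23.4, 0) = 0, max(10.6, 0) = 10.6
Node u (S = 110.5): continuation = 1/1.07·[0.5400·0.0000 + 0.4600·0.0000] = 0.0000; exercise value = 0.0000 ≤ continuation, so V_u = 0.0000
Node d (S = 68): continuation = 1/1.07·[0.5400·0.0000 + 0.4600·10.6000] = 4.5570; exercise value = 0.0000 ≤ continuation, so V_d = 4.5570
Node 0 (S = 85): continuation = 1/1.07·[0.5400·0.0000 + 0.4600·4.5570] = 1.9591; exercise value = 0.0000 ≤ continuation, so V_0 = 1.9591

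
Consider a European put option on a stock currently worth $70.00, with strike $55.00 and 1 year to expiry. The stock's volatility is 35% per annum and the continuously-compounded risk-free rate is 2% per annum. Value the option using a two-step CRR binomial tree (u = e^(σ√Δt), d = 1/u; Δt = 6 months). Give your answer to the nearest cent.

$3.54

CRR parameters: u = e^(σ√Δt) = e^(0.35·√0.5) = 1.2808, d = 1/u = 0.7808
Per-period rate: rΔt = 0.02·0.5 = 0.01, so R = e^0.01 = 1.0101
Risk-neutral probability p = (e^0.01 − 0.7808)/(1.2808 − 0.7808) = 0.2293/0.5000 = 0.4585
Terminal stock prices: S_uu = 114.8, S_ud = 70, S_dd = 42.67
Terminal payoffs (K − S): max(-59.83, 0) = 0, max(-15, 0) = 0, max(12.33, 0) = 12.33
Node u (S = 89.66): V_u = e^(−0.01)·[0.4585·0.0000 + 0.5415·0.0000] = 0.0000
Node d (S = 54.65): V_d = e^(−0.01)·[0.4585·0.0000 + 0.5415·12.3290] = 6.6092
Node 0 (S = 70): V_0 = e^(−0.01)·[0.4585·0.0000 + 0.5415·6.6092] = 3.5430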